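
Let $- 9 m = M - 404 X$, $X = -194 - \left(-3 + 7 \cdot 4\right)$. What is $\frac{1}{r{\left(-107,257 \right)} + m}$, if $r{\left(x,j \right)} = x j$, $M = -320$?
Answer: $- \frac{9}{335647} \approx -2.6814 \cdot 10^{-5}$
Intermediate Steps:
$X = -219$ ($X = -194 - \left(-3 + 28\right) = -194 - 25 = -219$)
$r{\left(x,j \right)} = j x$
$m = - \frac{88156}{9}$ ($m = - \frac{-320 - -88476}{9} = - \frac{-320 + 88476}{9} = \left(- \frac{1}{9}\right) 88156 = - \frac{88156}{9} \approx -9795.1$)
$\frac{1}{r{\left(-107,257 \right)} + m} = \frac{1}{257 \left(-107\right) - \frac{88156}{9}} = \frac{1}{-27499 - \frac{88156}{9}} = \frac{1}{- \frac{335647}{9}} = - \frac{9}{335647}$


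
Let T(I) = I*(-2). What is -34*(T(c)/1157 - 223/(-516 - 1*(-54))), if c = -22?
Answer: -4731763/267267 ≈ -17.704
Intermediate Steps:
T(I) = -2*I
-34*(T(c)/1157 - 223/(-516 - 1*(-54))) = -34*(-2*(-22)/1157 - 223/(-516 - 1*(-54))) = -34*(44*(1/1157) - 223/(-516 + 54)) = -34*(44/1157 - 223/(-462)) = -34*(44/1157 - 223*(-1/462)) = -34*(44/1157 + 223/462) = -34*278339/534534 = -4731763/267267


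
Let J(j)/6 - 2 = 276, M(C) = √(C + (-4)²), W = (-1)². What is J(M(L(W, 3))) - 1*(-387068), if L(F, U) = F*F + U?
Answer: 388736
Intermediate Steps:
W = 1
L(F, U) = U + F² (L(F, U) = F² + U = U + F²)
M(C) = √(16 + C) (M(C) = √(C + 16) = √(16 + C))
J(j) = 1668 (J(j) = 12 + 6*276 = 12 + 1656 = 1668)
J(M(L(W, 3))) - 1*(-387068) = 1668 - 1*(-387068) = 1668 + 387068 = 388736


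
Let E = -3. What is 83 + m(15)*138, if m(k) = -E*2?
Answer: 911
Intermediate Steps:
m(k) = 6 (m(k) = -1*(-3)*2 = 3*2 = 6)
83 + m(15)*138 = 83 + 6*138 = 83 + 828 = 911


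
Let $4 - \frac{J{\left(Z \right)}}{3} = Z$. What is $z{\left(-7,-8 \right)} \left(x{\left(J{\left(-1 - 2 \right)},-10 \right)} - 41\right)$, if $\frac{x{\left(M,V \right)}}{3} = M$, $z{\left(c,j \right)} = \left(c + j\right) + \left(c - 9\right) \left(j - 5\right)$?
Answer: $4246$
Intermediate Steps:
$J{\left(Z \right)} = 12 - 3 Z$
$z{\left(c,j \right)} = c + j + \left(-9 + c\right) \left(-5 + j\right)$ ($z{\left(c,j \right)} = \left(c + j\right) + \left(-9 + c\right) \left(-5 + j\right) = c + j + \left(-9 + c\right) \left(-5 + j\right)$)
$x{\left(M,V \right)} = 3 M$
$z{\left(-7,-8 \right)} \left(x{\left(J{\left(-1 - 2 \right)},-10 \right)} - 41\right) = \left(45 - -64 - -28 - -56\right) \left(3 \left(12 - 3 \left(-1 - 2\right)\right) - 41\right) = \left(45 + 64 + 28 + 56\right) \left(3 \left(12 - 3 \left(-1 - 2\right)\right) - 41\right) = 193 \left(3 \left(12 - -9\right) - 41\right) = 193 \left(3 \left(12 + 9\right) - 41\right) = 193 \left(3 \cdot 21 - 41\right) = 193 \left(63 - 41\right) = 193 \cdot 22 = 4246$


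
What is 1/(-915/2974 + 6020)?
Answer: 2974/17902565 ≈ 0.00016612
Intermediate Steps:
1/(-915/2974 + 6020) = 1/(17902565/2974) = 2974/17902565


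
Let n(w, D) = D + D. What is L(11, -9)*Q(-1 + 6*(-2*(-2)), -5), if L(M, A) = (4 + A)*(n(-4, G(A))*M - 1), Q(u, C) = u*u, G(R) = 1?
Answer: -55545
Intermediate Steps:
Q(u, C) = u²
n(w, D) = 2*D
L(M, A) = (-1 + 2*M)*(4 + A) (L(M, A) = (4 + A)*((2*1)*M - 1) = (4 + A)*(2*M - 1) = (4 + A)*(-1 + 2*M) = (-1 + 2*M)*(4 + A))
L(11, -9)*Q(-1 + 6*(-2*(-2)), -5) = (-4 - 1*(-9) + 8*11 + 2*(-9)*11)*(-1 + 6*(-2*(-2)))² = (-4 + 9 + 88 - 198)*(-1 + 6*4)² = -105*(-1 + 24)² = -105*23² = -105*529 = -55545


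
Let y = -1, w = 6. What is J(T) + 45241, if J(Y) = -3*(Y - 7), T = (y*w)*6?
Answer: 45370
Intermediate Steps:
T = -36 (T = -1*6*6 = -6*6 = -36)
J(Y) = 21 - 3*Y (J(Y) = -3*(-7 + Y) = 21 - 3*Y)
J(T) + 45241 = (21 - 3*(-36)) + 45241 = (21 + 108) + 45241 = 129 + 45241 = 45370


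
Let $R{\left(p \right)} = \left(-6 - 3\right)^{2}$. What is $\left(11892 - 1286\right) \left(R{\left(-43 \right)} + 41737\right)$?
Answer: $443521708$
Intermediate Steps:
$R{\left(p \right)} = 81$ ($R{\left(p \right)} = \left(-9\right)^{2} = 81$)
$\left(11892 - 1286\right) \left(R{\left(-43 \right)} + 41737\right) = \left(11892 - 1286\right) \left(81 + 41737\right) = 10606 \cdot 41818 = 443521708$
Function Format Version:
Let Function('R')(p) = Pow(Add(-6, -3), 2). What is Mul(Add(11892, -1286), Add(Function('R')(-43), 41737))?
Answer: 443521708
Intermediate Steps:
Function('R')(p) = 81 (Function('R')(p) = Pow(-9, 2) = 81)
Mul(Add(11892, -1286), Add(Function('R')(-43), 41737)) = Mul(Add(11892, -1286), Add(81, 41737)) = Mul(10606, 41818) = 443521708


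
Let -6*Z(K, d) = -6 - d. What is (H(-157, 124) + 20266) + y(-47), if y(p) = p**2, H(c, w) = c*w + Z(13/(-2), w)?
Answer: 9086/3 ≈ 3028.7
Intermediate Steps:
Z(K, d) = 1 + d/6 (Z(K, d) = -(-6 - d)/6 = 1 + d/6)
H(c, w) = 1 + w/6 + c*w (H(c, w) = c*w + (1 + w/6) = 1 + w/6 + c*w)
(H(-157, 124) + 20266) + y(-47) = ((1 + (1/6)*124 - 157*124) + 20266) + (-47)**2 = ((1 + 62/3 - 19468) + 20266) + 2209 = (-58339/3 + 20266) + 2209 = 2459/3 + 2209 = 9086/3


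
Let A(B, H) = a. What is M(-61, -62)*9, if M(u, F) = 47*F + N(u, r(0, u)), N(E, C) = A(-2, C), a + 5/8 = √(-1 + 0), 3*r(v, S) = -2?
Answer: -209853/8 + 9*I ≈ -26232.0 + 9.0*I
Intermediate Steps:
r(v, S) = -⅔ (r(v, S) = (⅓)*(-2) = -⅔)
a = -5/8 + I (a = -5/8 + √(-1 + 0) = -5/8 + √(-1) = -5/8 + I ≈ -0.625 + 1.0*I)
A(B, H) = -5/8 + I
N(E, C) = -5/8 + I
M(u, F) = -5/8 + I + 47*F (M(u, F) = 47*F + (-5/8 + I) = -5/8 + I + 47*F)
M(-61, -62)*9 = (-5/8 + I + 47*(-62))*9 = (-5/8 + I - 2914)*9 = (-23317/8 + I)*9 = -209853/8 + 9*I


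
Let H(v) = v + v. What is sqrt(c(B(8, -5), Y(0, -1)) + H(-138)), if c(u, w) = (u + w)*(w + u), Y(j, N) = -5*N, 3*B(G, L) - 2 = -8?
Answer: I*sqrt(267) ≈ 16.34*I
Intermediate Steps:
B(G, L) = -2 (B(G, L) = 2/3 + (1/3)*(-8) = 2/3 - 8/3 = -2)
c(u, w) = (u + w)**2 (c(u, w) = (u + w)*(u + w) = (u + w)**2)
H(v) = 2*v
sqrt(c(B(8, -5), Y(0, -1)) + H(-138)) = sqrt((-2 - 5*(-1))**2 + 2*(-138)) = sqrt((-2 + 5)**2 - 276) = sqrt(3**2 - 276) = sqrt(9 - 276) = sqrt(-267) = I*sqrt(267)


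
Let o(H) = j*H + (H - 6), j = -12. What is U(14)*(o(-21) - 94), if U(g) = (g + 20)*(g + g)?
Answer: 124712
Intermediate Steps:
U(g) = 2*g*(20 + g) (U(g) = (20 + g)*(2*g) = 2*g*(20 + g))
o(H) = -6 - 11*H (o(H) = -12*H + (H - 6) = -12*H + (-6 + H) = -6 - 11*H)
U(14)*(o(-21) - 94) = (2*14*(20 + 14))*((-6 - 11*(-21)) - 94) = (2*14*34)*((-6 + 231) - 94) = 952*(225 - 94) = 952*131 = 124712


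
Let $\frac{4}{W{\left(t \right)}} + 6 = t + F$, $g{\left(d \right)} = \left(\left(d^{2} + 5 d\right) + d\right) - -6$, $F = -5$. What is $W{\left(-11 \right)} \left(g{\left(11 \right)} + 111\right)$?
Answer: $- \frac{608}{11} \approx -55.273$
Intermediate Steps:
$g{\left(d \right)} = 6 + d^{2} + 6 d$ ($g{\left(d \right)} = \left(d^{2} + 6 d\right) + 6 = 6 + d^{2} + 6 d$)
$W{\left(t \right)} = \frac{4}{-11 + t}$ ($W{\left(t \right)} = \frac{4}{-6 + \left(t - 5\right)} = \frac{4}{-6 + \left(-5 + t\right)} = \frac{4}{-11 + t}$)
$W{\left(-11 \right)} \left(g{\left(11 \right)} + 111\right) = \frac{4}{-11 - 11} \left(\left(6 + 11^{2} + 6 \cdot 11\right) + 111\right) = \frac{4}{-22} \left(\left(6 + 121 + 66\right) + 111\right) = 4 \left(- \frac{1}{22}\right) \left(193 + 111\right) = \left(- \frac{2}{11}\right) 304 = - \frac{608}{11}$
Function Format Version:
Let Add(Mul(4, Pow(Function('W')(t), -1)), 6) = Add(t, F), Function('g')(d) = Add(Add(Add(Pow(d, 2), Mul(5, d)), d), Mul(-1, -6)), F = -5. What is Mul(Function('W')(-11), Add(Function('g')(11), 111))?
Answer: Rational(-608, 11) ≈ -55.273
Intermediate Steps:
Function('g')(d) = Add(6, Pow(d, 2), Mul(6, d)) (Function('g')(d) = Add(Add(Pow(d, 2), Mul(6, d)), 6) = Add(6, Pow(d, 2), Mul(6, d)))
Function('W')(t) = Mul(4, Pow(Add(-11, t), -1)) (Function('W')(t) = Mul(4, Pow(Add(-6, Add(t, -5)), -1)) = Mul(4, Pow(Add(-6, Add(-5, t)), -1)) = Mul(4, Pow(Add(-11, t), -1)))
Mul(Function('W')(-11), Add(Function('g')(11), 111)) = Mul(Mul(4, Pow(Add(-11, -11), -1)), Add(Add(6, Pow(11, 2), Mul(6, 11)), 111)) = Mul(Mul(4, Pow(-22, -1)), Add(Add(6, 121, 66), 111)) = Mul(Mul(4, Rational(-1, 22)), Add(193, 111)) = Mul(Rational(-2, 11), 304) = Rational(-608, 11)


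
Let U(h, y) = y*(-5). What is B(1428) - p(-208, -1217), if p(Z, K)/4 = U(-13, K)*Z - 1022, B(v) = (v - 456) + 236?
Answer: 5068016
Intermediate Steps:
U(h, y) = -5*y
B(v) = -220 + v (B(v) = (-456 + v) + 236 = -220 + v)
p(Z, K) = -4088 - 20*K*Z (p(Z, K) = 4*((-5*K)*Z - 1022) = 4*(-5*K*Z - 1022) = 4*(-1022 - 5*K*Z) = -4088 - 20*K*Z)
B(1428) - p(-208, -1217) = (-220 + 1428) - (-4088 - 20*(-1217)*(-208)) = 1208 - (-4088 - 5062720) = 1208 - 1*(-5066808) = 1208 + 5066808 = 5068016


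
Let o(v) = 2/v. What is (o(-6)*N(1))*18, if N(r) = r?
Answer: -6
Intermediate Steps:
(o(-6)*N(1))*18 = ((2/(-6))*1)*18 = ((2*(-⅙))*1)*18 = -⅓*1*18 = -⅓*18 = -6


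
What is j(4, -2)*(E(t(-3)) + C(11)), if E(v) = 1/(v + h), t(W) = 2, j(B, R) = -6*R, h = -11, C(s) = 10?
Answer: 356/3 ≈ 118.67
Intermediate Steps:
E(v) = 1/(-11 + v) (E(v) = 1/(v - 11) = 1/(-11 + v))
j(4, -2)*(E(t(-3)) + C(11)) = (-6*(-2))*(1/(-11 + 2) + 10) = 12*(1/(-9) + 10) = 12*(-⅑ + 10) = 12*(89/9) = 356/3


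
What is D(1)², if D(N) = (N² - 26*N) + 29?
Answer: 16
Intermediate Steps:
D(N) = 29 + N² - 26*N
D(1)² = (29 + 1² - 26*1)² = (29 + 1 - 26)² = 4² = 16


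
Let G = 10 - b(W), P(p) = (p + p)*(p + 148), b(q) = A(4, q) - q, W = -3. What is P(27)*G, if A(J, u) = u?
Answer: 94500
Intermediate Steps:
b(q) = 0 (b(q) = q - q = 0)
P(p) = 2*p*(148 + p) (P(p) = (2*p)*(148 + p) = 2*p*(148 + p))
G = 10 (G = 10 - 1*0 = 10 + 0 = 10)
P(27)*G = (2*27*(148 + 27))*10 = (2*27*175)*10 = 9450*10 = 94500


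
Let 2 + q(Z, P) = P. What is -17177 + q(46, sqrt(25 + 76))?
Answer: -17179 + sqrt(101) ≈ -17169.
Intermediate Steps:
q(Z, P) = -2 + P
-17177 + q(46, sqrt(25 + 76)) = -17177 + (-2 + sqrt(25 + 76)) = -17177 + (-2 + sqrt(101)) = -17179 + sqrt(101)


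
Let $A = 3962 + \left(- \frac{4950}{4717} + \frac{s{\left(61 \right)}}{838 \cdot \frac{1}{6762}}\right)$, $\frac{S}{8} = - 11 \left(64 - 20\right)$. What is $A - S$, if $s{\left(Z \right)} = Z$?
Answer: $\frac{16454062529}{1976423} \approx 8325.2$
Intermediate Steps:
$S = -3872$ ($S = 8 \left(- 11 \left(64 - 20\right)\right) = 8 \left(\left(-11\right) 44\right) = 8 \left(-484\right) = -3872$)
$A = \frac{8801352673}{1976423}$ ($A = 3962 + \left(- \frac{4950}{4717} + \frac{61}{838 \cdot \frac{1}{6762}}\right) = 3962 + \left(\left(-4950\right) \frac{1}{4717} + \frac{61}{838 \cdot \frac{1}{6762}}\right) = 3962 - \left(\frac{4950}{4717} - \frac{61}{\frac{419}{3381}}\right) = 3962 + \left(- \frac{4950}{4717} + 61 \cdot \frac{3381}{419}\right) = 3962 + \left(- \frac{4950}{4717} + \frac{206241}{419}\right) = 3962 + \frac{970764747}{1976423} = \frac{8801352673}{1976423} \approx 4453.2$)
$A - S = \frac{8801352673}{1976423} - -3872 = \frac{8801352673}{1976423} + 3872 = \frac{16454062529}{1976423}$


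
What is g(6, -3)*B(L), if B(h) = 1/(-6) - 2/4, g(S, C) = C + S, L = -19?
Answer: -2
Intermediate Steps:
B(h) = -2/3 (B(h) = 1*(-1/6) - 2*1/4 = -1/6 - 1/2 = -2/3)
g(6, -3)*B(L) = (-3 + 6)*(-2/3) = 3*(-2/3) = -2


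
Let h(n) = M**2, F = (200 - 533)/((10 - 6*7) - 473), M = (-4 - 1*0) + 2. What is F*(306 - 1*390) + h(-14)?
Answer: -25952/505 ≈ -51.390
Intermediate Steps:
M = -2 (M = (-4 + 0) + 2 = -4 + 2 = -2)
F = 333/505 (F = -333/((10 - 42) - 473) = -333/(-32 - 473) = -333/(-505) = -333*(-1/505) = 333/505 ≈ 0.65941)
h(n) = 4 (h(n) = (-2)**2 = 4)
F*(306 - 1*390) + h(-14) = 333*(306 - 1*390)/505 + 4 = 333*(306 - 390)/505 + 4 = (333/505)*(-84) + 4 = -27972/505 + 4 = -25952/505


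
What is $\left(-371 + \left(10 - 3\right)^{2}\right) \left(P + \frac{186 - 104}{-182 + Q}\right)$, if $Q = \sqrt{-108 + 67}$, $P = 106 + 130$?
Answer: $- \frac{2515469152}{33165} + \frac{26404 i \sqrt{41}}{33165} \approx -75847.0 + 5.0978 i$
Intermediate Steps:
$P = 236$
$Q = i \sqrt{41}$ ($Q = \sqrt{-41} = i \sqrt{41} \approx 6.4031 i$)
$\left(-371 + \left(10 - 3\right)^{2}\right) \left(P + \frac{186 - 104}{-182 + Q}\right) = \left(-371 + \left(10 - 3\right)^{2}\right) \left(236 + \frac{186 - 104}{-182 + i \sqrt{41}}\right) = \left(-371 + 7^{2}\right) \left(236 + \frac{82}{-182 + i \sqrt{41}}\right) = \left(-371 + 49\right) \left(236 + \frac{82}{-182 + i \sqrt{41}}\right) = - 322 \left(236 + \frac{82}{-182 + i \sqrt{41}}\right) = -75992 - \frac{26404}{-182 + i \sqrt{41}}$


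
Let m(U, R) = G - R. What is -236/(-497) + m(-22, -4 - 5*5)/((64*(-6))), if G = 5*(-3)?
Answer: 41833/95424 ≈ 0.43839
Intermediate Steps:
G = -15
m(U, R) = -15 - R
-236/(-497) + m(-22, -4 - 5*5)/((64*(-6))) = -236/(-497) + (-15 - (-4 - 5*5))/((64*(-6))) = -236*(-1/497) + (-15 - (-4 - 25))/(-384) = 236/497 + (-15 - 1*(-29))*(-1/384) = 236/497 + (-15 + 29)*(-1/384) = 236/497 + 14*(-1/384) = 236/497 - 7/192 = 41833/95424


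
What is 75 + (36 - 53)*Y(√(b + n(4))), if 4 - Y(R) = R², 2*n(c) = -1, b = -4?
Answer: -139/2 ≈ -69.500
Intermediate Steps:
n(c) = -½ (n(c) = (½)*(-1) = -½)
Y(R) = 4 - R²
75 + (36 - 53)*Y(√(b + n(4))) = 75 + (36 - 53)*(4 - (√(-4 - ½))²) = 75 - 17*(4 - (√(-9/2))²) = 75 - 17*(4 - (3*I*√2/2)²) = 75 - 17*(4 - 1*(-9/2)) = 75 - 17*(4 + 9/2) = 75 - 17*17/2 = 75 - 289/2 = -139/2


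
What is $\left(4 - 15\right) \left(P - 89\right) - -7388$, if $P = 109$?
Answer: $7168$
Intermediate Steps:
$\left(4 - 15\right) \left(P - 89\right) - -7388 = \left(4 - 15\right) \left(109 - 89\right) - -7388 = \left(-11\right) 20 + 7388 = -220 + 7388 = 7168$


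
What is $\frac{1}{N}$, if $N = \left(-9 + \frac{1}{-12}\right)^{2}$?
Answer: $\frac{144}{11881} \approx 0.01212$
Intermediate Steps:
$N = \frac{11881}{144}$ ($N = \left(-9 - \frac{1}{12}\right)^{2} = \left(- \frac{109}{12}\right)^{2} = \frac{11881}{144} \approx 82.507$)
$\frac{1}{N} = \frac{1}{\frac{11881}{144}} = \frac{144}{11881}$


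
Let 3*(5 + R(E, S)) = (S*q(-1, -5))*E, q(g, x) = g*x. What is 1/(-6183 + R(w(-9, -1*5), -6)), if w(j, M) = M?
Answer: -1/6138 ≈ -0.00016292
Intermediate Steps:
R(E, S) = -5 + 5*E*S/3 (R(E, S) = -5 + ((S*(-1*(-5)))*E)/3 = -5 + ((S*5)*E)/3 = -5 + ((5*S)*E)/3 = -5 + (5*E*S)/3 = -5 + 5*E*S/3)
1/(-6183 + R(w(-9, -1*5), -6)) = 1/(-6183 + (-5 + (5/3)*(-1*5)*(-6))) = 1/(-6183 + (-5 + (5/3)*(-5)*(-6))) = 1/(-6183 + (-5 + 50)) = 1/(-6183 + 45) = 1/(-6138) = -1/6138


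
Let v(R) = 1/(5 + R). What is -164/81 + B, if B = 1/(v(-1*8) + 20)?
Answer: -9433/4779 ≈ -1.9738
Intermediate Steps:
B = 3/59 (B = 1/(1/(5 - 1*8) + 20) = 1/(1/(5 - 8) + 20) = 1/(1/(-3) + 20) = 1/(-⅓ + 20) = 1/(59/3) = 3/59 ≈ 0.050847)
-164/81 + B = -164/81 + 3/59 = -9433/4779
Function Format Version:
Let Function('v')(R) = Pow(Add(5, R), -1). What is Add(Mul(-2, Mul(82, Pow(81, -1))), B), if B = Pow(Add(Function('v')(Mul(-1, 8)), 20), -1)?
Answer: Rational(-9433, 4779) ≈ -1.9738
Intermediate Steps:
B = Rational(3, 59) (B = Pow(Add(Pow(Add(5, Mul(-1, 8)), -1), 20), -1) = Pow(Add(Pow(Add(5, -8), -1), 20), -1) = Pow(Add(Pow(-3, -1), 20), -1) = Pow(Add(Rational(-1, 3), 20), -1) = Pow(Rational(59, 3), -1) = Rational(3, 59) ≈ 0.050847)
Add(Mul(-2, Mul(82, Pow(81, -1))), B) = Add(Mul(-2, Mul(82, Pow(81, -1))), Rational(3, 59)) = Add(Mul(-2, Mul(82, Rational(1, 81))), Rational(3, 59)) = Add(Mul(-2, Rational(82, 81)), Rational(3, 59)) = Add(Rational(-164, 81), Rational(3, 59)) = Rational(-9433, 4779)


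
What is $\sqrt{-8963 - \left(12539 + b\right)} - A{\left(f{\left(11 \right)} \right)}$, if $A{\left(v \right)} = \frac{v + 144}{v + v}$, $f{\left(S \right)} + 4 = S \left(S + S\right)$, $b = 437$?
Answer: $- \frac{191}{238} + i \sqrt{21939} \approx -0.80252 + 148.12 i$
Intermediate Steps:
$f{\left(S \right)} = -4 + 2 S^{2}$ ($f{\left(S \right)} = -4 + S \left(S + S\right) = -4 + S 2 S = -4 + 2 S^{2}$)
$A{\left(v \right)} = \frac{144 + v}{2 v}$
$\sqrt{-8963 - \left(12539 + b\right)} - A{\left(f{\left(11 \right)} \right)} = \sqrt{-8963 - 12976} - \frac{144 - \left(4 - 2 \cdot 11^{2}\right)}{2 \left(-4 + 2 \cdot 11^{2}\right)} = \sqrt{-8963 - 12976} - \frac{144 + \left(-4 + 2 \cdot 121\right)}{2 \left(-4 + 2 \cdot 121\right)} = \sqrt{-8963 - 12976} - \frac{144 + \left(-4 + 242\right)}{2 \left(-4 + 242\right)} = \sqrt{-21939} - \frac{144 + 238}{2 \cdot 238} = i \sqrt{21939} - \frac{1}{2} \cdot \frac{1}{238} \cdot 382 = i \sqrt{21939} - \frac{191}{238} = - \frac{191}{238} + i \sqrt{21939}$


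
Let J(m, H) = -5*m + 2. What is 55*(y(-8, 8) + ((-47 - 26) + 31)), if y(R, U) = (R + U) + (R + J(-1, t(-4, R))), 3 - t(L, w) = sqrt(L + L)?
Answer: -2365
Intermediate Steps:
t(L, w) = 3 - sqrt(2)*sqrt(L) (t(L, w) = 3 - sqrt(L + L) = 3 - sqrt(2*L) = 3 - sqrt(2)*sqrt(L))
J(m, H) = 2 - 5*m
y(R, U) = 7 + U + 2*R (y(R, U) = (R + U) + (R + (2 - 5*(-1))) = (R + U) + (R + (2 + 5)) = (R + U) + (R + 7) = (R + U) + (7 + R) = 7 + U + 2*R)
55*(y(-8, 8) + ((-47 - 26) + 31)) = 55*((7 + 8 + 2*(-8)) + ((-47 - 26) + 31)) = 55*((7 + 8 - 16) + (-73 + 31)) = 55*(-1 - 42) = 55*(-43) = -2365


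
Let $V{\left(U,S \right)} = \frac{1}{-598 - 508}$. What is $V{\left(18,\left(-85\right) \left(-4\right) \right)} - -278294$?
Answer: $\frac{307793163}{1106} \approx 2.7829 \cdot 10^{5}$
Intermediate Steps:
$V{\left(U,S \right)} = - \frac{1}{1106}$ ($V{\left(U,S \right)} = \frac{1}{-1106} = - \frac{1}{1106}$)
$V{\left(18,\left(-85\right) \left(-4\right) \right)} - -278294 = - \frac{1}{1106} - -278294 = - \frac{1}{1106} + 278294 = \frac{307793163}{1106}$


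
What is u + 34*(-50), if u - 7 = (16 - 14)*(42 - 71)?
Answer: -1751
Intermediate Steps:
u = -51 (u = 7 + (16 - 14)*(42 - 71) = 7 + 2*(-29) = 7 - 58 = -51)
u + 34*(-50) = -51 + 34*(-50) = -51 - 1700 = -1751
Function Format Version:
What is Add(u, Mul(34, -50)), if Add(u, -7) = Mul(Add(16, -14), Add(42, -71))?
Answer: -1751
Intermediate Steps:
u = -51 (u = Add(7, Mul(Add(16, -14), Add(42, -71))) = Add(7, Mul(2, -29)) = Add(7, -58) = -51)
Add(u, Mul(34, -50)) = Add(-51, Mul(34, -50)) = Add(-51, -1700) = -1751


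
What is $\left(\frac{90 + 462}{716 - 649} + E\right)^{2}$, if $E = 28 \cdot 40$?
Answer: $\frac{5714150464}{4489} \approx 1.2729 \cdot 10^{6}$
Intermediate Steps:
$E = 1120$
$\left(\frac{90 + 462}{716 - 649} + E\right)^{2} = \left(\frac{90 + 462}{716 - 649} + 1120\right)^{2} = \left(\frac{552}{716 - 649} + 1120\right)^{2} = \left(\frac{552}{67} + 1120\right)^{2} = \left(\frac{75592}{67}\right)^{2} = \frac{5714150464}{4489}$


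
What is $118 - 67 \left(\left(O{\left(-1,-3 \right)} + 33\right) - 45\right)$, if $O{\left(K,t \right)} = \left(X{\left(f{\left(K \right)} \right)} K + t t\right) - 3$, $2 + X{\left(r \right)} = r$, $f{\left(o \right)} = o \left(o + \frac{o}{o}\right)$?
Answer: $386$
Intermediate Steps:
$f{\left(o \right)} = o \left(1 + o\right)$ ($f{\left(o \right)} = o \left(o + 1\right) = o \left(1 + o\right)$)
$X{\left(r \right)} = -2 + r$
$O{\left(K,t \right)} = -3 + t^{2} + K \left(-2 + K \left(1 + K\right)\right)$ ($O{\left(K,t \right)} = \left(\left(-2 + K \left(1 + K\right)\right) K + t t\right) - 3 = \left(K \left(-2 + K \left(1 + K\right)\right) + t^{2}\right) - 3 = \left(t^{2} + K \left(-2 + K \left(1 + K\right)\right)\right) - 3 = -3 + t^{2} + K \left(-2 + K \left(1 + K\right)\right)$)
$118 - 67 \left(\left(O{\left(-1,-3 \right)} + 33\right) - 45\right) = 118 - 67 \left(\left(\left(-3 + \left(-3\right)^{2} - \left(-2 - \left(1 - 1\right)\right)\right) + 33\right) - 45\right) = 118 - 67 \left(\left(\left(-3 + 9 - \left(-2 - 0\right)\right) + 33\right) - 45\right) = 118 - 67 \left(\left(\left(-3 + 9 - \left(-2 + 0\right)\right) + 33\right) - 45\right) = 118 - 67 \left(\left(\left(-3 + 9 - -2\right) + 33\right) - 45\right) = 118 - 67 \left(\left(\left(-3 + 9 + 2\right) + 33\right) - 45\right) = 118 - 67 \left(\left(8 + 33\right) - 45\right) = 118 - 67 \left(41 - 45\right) = 118 - -268 = 118 + 268 = 386$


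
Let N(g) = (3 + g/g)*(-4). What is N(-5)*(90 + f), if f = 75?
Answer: -2640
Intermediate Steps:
N(g) = -16 (N(g) = (3 + 1)*(-4) = 4*(-4) = -16)
N(-5)*(90 + f) = -16*(90 + 75) = -16*165 = -2640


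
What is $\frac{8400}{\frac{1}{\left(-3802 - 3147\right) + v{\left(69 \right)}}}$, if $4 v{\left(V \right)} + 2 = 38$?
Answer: $-58296000$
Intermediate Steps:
$v{\left(V \right)} = 9$ ($v{\left(V \right)} = - \frac{1}{2} + \frac{1}{4} \cdot 38 = - \frac{1}{2} + \frac{19}{2} = 9$)
$\frac{8400}{\frac{1}{\left(-3802 - 3147\right) + v{\left(69 \right)}}} = \frac{8400}{\frac{1}{\left(-3802 - 3147\right) + 9}} = \frac{8400}{\frac{1}{-6949 + 9}} = \frac{8400}{\frac{1}{-6940}} = \frac{8400}{- \frac{1}{6940}} = 8400 \left(-6940\right) = -58296000$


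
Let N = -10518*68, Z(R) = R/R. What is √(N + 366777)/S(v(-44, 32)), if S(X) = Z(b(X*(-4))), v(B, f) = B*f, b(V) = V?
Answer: I*√348447 ≈ 590.29*I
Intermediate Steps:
Z(R) = 1
N = -715224
S(X) = 1
√(N + 366777)/S(v(-44, 32)) = √(-715224 + 366777)/1 = √(-348447)*1 = (I*√348447)*1 = I*√348447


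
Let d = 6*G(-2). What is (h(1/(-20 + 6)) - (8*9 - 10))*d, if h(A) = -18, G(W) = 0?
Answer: 0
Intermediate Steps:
d = 0 (d = 6*0 = 0)
(h(1/(-20 + 6)) - (8*9 - 10))*d = (-18 - (8*9 - 10))*0 = (-18 - (72 - 10))*0 = (-18 - 1*62)*0 = (-18 - 62)*0 = -80*0 = 0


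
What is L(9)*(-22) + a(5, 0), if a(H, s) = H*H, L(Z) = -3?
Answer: 91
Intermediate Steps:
a(H, s) = H**2
L(9)*(-22) + a(5, 0) = -3*(-22) + 5**2 = 66 + 25 = 91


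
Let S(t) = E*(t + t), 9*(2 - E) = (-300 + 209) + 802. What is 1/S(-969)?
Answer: 1/149226 ≈ 6.7012e-6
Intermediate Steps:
E = -77 (E = 2 - ((-300 + 209) + 802)/9 = 2 - (-91 + 802)/9 = 2 - 1/9*711 = 2 - 79 = -77)
S(t) = -154*t (S(t) = -77*(t + t) = -154*t)
1/S(-969) = 1/(-154*(-969)) = 1/149226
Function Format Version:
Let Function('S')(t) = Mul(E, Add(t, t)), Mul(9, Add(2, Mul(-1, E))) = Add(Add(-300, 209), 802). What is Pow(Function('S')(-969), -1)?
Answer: Rational(1, 149226) ≈ 6.7012e-6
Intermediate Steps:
E = -77 (E = Add(2, Mul(Rational(-1, 9), Add(Add(-300, 209), 802))) = Add(2, Mul(Rational(-1, 9), Add(-91, 802))) = Add(2, Mul(Rational(-1, 9), 711)) = Add(2, -79) = -77)
Function('S')(t) = Mul(-154, t) (Function('S')(t) = Mul(-77, Add(t, t)) = Mul(-77, Mul(2, t)) = Mul(-154, t))
Pow(Function('S')(-969), -1) = Pow(Mul(-154, -969), -1) = Pow(149226, -1) = Rational(1, 149226)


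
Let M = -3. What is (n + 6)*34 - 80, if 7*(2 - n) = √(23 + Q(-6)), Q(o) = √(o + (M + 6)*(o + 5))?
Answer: 192 - 34*√(23 + 3*I)/7 ≈ 168.66 - 1.516*I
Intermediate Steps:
Q(o) = √(15 + 4*o) (Q(o) = √(o + (-3 + 6)*(o + 5)) = √(o + 3*(5 + o)) = √(o + (15 + 3*o)) = √(15 + 4*o))
n = 2 - √(23 + 3*I)/7 (n = 2 - √(23 + √(15 + 4*(-6)))/7 = 2 - √(23 + √(15 - 24))/7 = 2 - √(23 + √(-9))/7 = 2 - √(23 + 3*I)/7 ≈ 1.3134 - 0.044587*I)
(n + 6)*34 - 80 = ((2 - √(23 + 3*I)/7) + 6)*34 - 80 = (8 - √(23 + 3*I)/7)*34 - 80 = (272 - 34*√(23 + 3*I)/7) - 80 = 192 - 34*√(23 + 3*I)/7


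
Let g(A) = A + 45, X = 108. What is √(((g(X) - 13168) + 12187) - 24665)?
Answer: I*√25493 ≈ 159.67*I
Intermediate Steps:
g(A) = 45 + A
√(((g(X) - 13168) + 12187) - 24665) = √((((45 + 108) - 13168) + 12187) - 24665) = √(((153 - 13168) + 12187) - 24665) = √((-13015 + 12187) - 24665) = √(-828 - 24665) = √(-25493) = I*√25493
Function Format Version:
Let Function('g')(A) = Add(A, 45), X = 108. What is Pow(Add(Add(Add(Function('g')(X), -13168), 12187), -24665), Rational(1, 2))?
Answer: Mul(I, Pow(25493, Rational(1, 2))) ≈ Mul(159.67, I)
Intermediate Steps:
Function('g')(A) = Add(45, A)
Pow(Add(Add(Add(Function('g')(X), -13168), 12187), -24665), Rational(1, 2)) = Pow(Add(Add(Add(Add(45, 108), -13168), 12187), -24665), Rational(1, 2)) = Pow(Add(Add(Add(153, -13168), 12187), -24665), Rational(1, 2)) = Pow(Add(Add(-13015, 12187), -24665), Rational(1, 2)) = Pow(Add(-828, -24665), Rational(1, 2)) = Pow(-25493, Rational(1, 2)) = Mul(I, Pow(25493, Rational(1, 2)))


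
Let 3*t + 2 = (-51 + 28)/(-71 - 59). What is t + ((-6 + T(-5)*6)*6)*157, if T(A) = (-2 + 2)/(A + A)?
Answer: -734839/130 ≈ -5652.6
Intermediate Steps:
t = -79/130 (t = -⅔ + ((-51 + 28)/(-71 - 59))/3 = -⅔ + (-23/(-130))/3 = -⅔ + (-23*(-1/130))/3 = -⅔ + (⅓)*(23/130) = -⅔ + 23/390 = -79/130 ≈ -0.60769)
T(A) = 0 (T(A) = 0/((2*A)) = 0*(1/(2*A)) = 0)
t + ((-6 + T(-5)*6)*6)*157 = -79/130 + ((-6 + 0*6)*6)*157 = -79/130 + ((-6 + 0)*6)*157 = -79/130 - 6*6*157 = -79/130 - 36*157 = -79/130 - 5652 = -734839/130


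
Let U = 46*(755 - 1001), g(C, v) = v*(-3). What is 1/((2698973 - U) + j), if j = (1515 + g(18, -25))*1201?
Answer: 1/4619879 ≈ 2.1646e-7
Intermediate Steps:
g(C, v) = -3*v
U = -11316 (U = 46*(-246) = -11316)
j = 1909590 (j = (1515 - 3*(-25))*1201 = (1515 + 75)*1201 = 1590*1201 = 1909590)
1/((2698973 - U) + j) = 1/((2698973 - 1*(-11316)) + 1909590) = 1/((2698973 + 11316) + 1909590) = 1/(2710289 + 1909590) = 1/4619879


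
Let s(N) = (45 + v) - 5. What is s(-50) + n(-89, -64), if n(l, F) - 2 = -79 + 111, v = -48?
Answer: 26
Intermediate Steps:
n(l, F) = 34 (n(l, F) = 2 + (-79 + 111) = 2 + 32 = 34)
s(N) = -8 (s(N) = (45 - 48) - 5 = -3 - 5 = -8)
s(-50) + n(-89, -64) = -8 + 34 = 26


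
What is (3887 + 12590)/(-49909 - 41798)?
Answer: -16477/91707 ≈ -0.17967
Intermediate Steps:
(3887 + 12590)/(-49909 - 41798) = 16477/(-91707) = 16477*(-1/91707) = -16477/91707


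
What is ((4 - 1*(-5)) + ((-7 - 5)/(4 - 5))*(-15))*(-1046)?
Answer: 178866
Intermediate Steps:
((4 - 1*(-5)) + ((-7 - 5)/(4 - 5))*(-15))*(-1046) = ((4 + 5) - 12/(-1)*(-15))*(-1046) = (9 - 12*(-1)*(-15))*(-1046) = (9 + 12*(-15))*(-1046) = (9 - 180)*(-1046) = -171*(-1046) = 178866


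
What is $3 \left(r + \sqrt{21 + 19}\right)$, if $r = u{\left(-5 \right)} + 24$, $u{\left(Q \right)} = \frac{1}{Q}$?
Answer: $\frac{357}{5} + 6 \sqrt{10} \approx 90.374$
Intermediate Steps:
$r = \frac{119}{5}$ ($r = \frac{1}{-5} + 24 = - \frac{1}{5} + 24 = \frac{119}{5} \approx 23.8$)
$3 \left(r + \sqrt{21 + 19}\right) = 3 \left(\frac{119}{5} + \sqrt{21 + 19}\right) = 3 \left(\frac{119}{5} + \sqrt{40}\right) = 3 \left(\frac{119}{5} + 2 \sqrt{10}\right) = \frac{357}{5} + 6 \sqrt{10}$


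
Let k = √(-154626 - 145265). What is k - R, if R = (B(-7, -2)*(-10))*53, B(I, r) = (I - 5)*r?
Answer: 12720 + I*√299891 ≈ 12720.0 + 547.62*I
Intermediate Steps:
B(I, r) = r*(-5 + I) (B(I, r) = (-5 + I)*r = r*(-5 + I))
R = -12720 (R = (-2*(-5 - 7)*(-10))*53 = (-2*(-12)*(-10))*53 = (24*(-10))*53 = -240*53 = -12720)
k = I*√299891 (k = √(-299891) = I*√299891 ≈ 547.62*I)
k - R = I*√299891 - 1*(-12720) = I*√299891 + 12720 = 12720 + I*√299891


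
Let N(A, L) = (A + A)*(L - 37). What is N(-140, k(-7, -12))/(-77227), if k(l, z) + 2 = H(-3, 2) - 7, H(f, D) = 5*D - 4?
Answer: -11200/77227 ≈ -0.14503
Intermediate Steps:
H(f, D) = -4 + 5*D
k(l, z) = -3 (k(l, z) = -2 + ((-4 + 5*2) - 7) = -2 + ((-4 + 10) - 7) = -2 + (6 - 7) = -2 - 1 = -3)
N(A, L) = 2*A*(-37 + L) (N(A, L) = (2*A)*(-37 + L) = 2*A*(-37 + L))
N(-140, k(-7, -12))/(-77227) = (2*(-140)*(-37 - 3))/(-77227) = (2*(-140)*(-40))*(-1/77227) = 11200*(-1/77227) = -11200/77227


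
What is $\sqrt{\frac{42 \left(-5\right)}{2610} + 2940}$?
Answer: $\frac{\sqrt{22252251}}{87} \approx 54.221$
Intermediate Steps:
$\sqrt{\frac{42 \left(-5\right)}{2610} + 2940} = \sqrt{\left(-210\right) \frac{1}{2610} + 2940} = \sqrt{- \frac{7}{87} + 2940} = \sqrt{\frac{255773}{87}} = \frac{\sqrt{22252251}}{87}$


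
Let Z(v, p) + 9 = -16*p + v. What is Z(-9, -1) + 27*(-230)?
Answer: -6212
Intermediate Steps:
Z(v, p) = -9 + v - 16*p (Z(v, p) = -9 + (-16*p + v) = -9 + (v - 16*p) = -9 + v - 16*p)
Z(-9, -1) + 27*(-230) = (-9 - 9 - 16*(-1)) + 27*(-230) = (-9 - 9 + 16) - 6210 = -2 - 6210 = -6212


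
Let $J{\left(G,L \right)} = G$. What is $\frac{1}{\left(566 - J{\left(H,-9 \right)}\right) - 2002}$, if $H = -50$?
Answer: $- \frac{1}{1386} \approx -0.0007215$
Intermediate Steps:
$\frac{1}{\left(566 - J{\left(H,-9 \right)}\right) - 2002} = \frac{1}{\left(566 - -50\right) - 2002} = \frac{1}{\left(566 + 50\right) - 2002} = \frac{1}{616 - 2002} = \frac{1}{-1386} = - \frac{1}{1386}$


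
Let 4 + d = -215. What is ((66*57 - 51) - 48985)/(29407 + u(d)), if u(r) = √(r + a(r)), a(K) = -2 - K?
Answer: -1331372518/864771651 + 45274*I*√2/864771651 ≈ -1.5396 + 7.4039e-5*I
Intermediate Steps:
d = -219 (d = -4 - 215 = -219)
u(r) = I*√2 (u(r) = √(r + (-2 - r)) = √(-2) = I*√2)
((66*57 - 51) - 48985)/(29407 + u(d)) = ((66*57 - 51) - 48985)/(29407 + I*√2) = ((3762 - 51) - 48985)/(29407 + I*√2) = (3711 - 48985)/(29407 + I*√2) = -45274/(29407 + I*√2)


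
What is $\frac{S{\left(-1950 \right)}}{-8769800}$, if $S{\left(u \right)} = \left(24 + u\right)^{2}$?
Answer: $- \frac{927369}{2192450} \approx -0.42298$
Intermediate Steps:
$\frac{S{\left(-1950 \right)}}{-8769800} = \frac{\left(24 - 1950\right)^{2}}{-8769800} = \left(-1926\right)^{2} \left(- \frac{1}{8769800}\right) = 3709476 \left(- \frac{1}{8769800}\right) = - \frac{927369}{2192450}$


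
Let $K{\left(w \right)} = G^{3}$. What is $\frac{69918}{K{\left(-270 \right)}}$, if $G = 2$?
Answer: $\frac{34959}{4} \approx 8739.8$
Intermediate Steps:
$K{\left(w \right)} = 8$ ($K{\left(w \right)} = 2^{3} = 8$)
$\frac{69918}{K{\left(-270 \right)}} = \frac{69918}{8} = 69918 \cdot \frac{1}{8} = \frac{34959}{4}$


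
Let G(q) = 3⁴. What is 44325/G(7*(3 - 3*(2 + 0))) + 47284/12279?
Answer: 20299877/36837 ≈ 551.07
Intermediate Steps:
G(q) = 81
44325/G(7*(3 - 3*(2 + 0))) + 47284/12279 = 44325/81 + 47284/12279 = 44325*(1/81) + 47284*(1/12279) = 4925/9 + 47284/12279 = 20299877/36837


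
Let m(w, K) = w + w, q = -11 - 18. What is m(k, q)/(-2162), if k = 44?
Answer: -44/1081 ≈ -0.040703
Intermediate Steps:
q = -29
m(w, K) = 2*w
m(k, q)/(-2162) = (2*44)/(-2162) = 88*(-1/2162) = -44/1081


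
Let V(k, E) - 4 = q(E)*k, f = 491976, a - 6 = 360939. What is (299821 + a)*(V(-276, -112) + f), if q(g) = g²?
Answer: -1962583385624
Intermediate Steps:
a = 360945 (a = 6 + 360939 = 360945)
V(k, E) = 4 + k*E² (V(k, E) = 4 + E²*k = 4 + k*E²)
(299821 + a)*(V(-276, -112) + f) = (299821 + 360945)*((4 - 276*(-112)²) + 491976) = 660766*((4 - 276*12544) + 491976) = 660766*((4 - 3462144) + 491976) = 660766*(-3462140 + 491976) = 660766*(-2970164) = -1962583385624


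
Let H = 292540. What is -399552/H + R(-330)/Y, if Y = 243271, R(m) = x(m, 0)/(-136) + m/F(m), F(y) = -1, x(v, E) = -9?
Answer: -3301497139113/2419660943560 ≈ -1.3644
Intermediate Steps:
R(m) = 9/136 - m (R(m) = -9/(-136) + m/(-1) = -9*(-1/136) + m*(-1) = 9/136 - m)
-399552/H + R(-330)/Y = -399552/292540 + (9/136 - 1*(-330))/243271 = -399552*1/292540 + (9/136 + 330)*(1/243271) = -99888/73135 + (44889/136)*(1/243271) = -99888/73135 + 44889/33084856 = -3301497139113/2419660943560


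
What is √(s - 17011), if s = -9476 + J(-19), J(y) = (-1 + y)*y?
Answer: I*√26107 ≈ 161.58*I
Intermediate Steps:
J(y) = y*(-1 + y)
s = -9096 (s = -9476 - 19*(-1 - 19) = -9476 - 19*(-20) = -9476 + 380 = -9096)
√(s - 17011) = √(-9096 - 17011) = √(-26107) = I*√26107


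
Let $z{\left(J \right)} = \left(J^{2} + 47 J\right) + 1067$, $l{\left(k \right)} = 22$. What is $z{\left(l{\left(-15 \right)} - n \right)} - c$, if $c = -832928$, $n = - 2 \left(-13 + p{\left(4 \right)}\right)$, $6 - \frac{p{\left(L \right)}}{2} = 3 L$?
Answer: $833463$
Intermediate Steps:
$p{\left(L \right)} = 12 - 6 L$ ($p{\left(L \right)} = 12 - 2 \cdot 3 L = 12 - 6 L$)
$n = 50$ ($n = - 2 \left(-13 + \left(12 - 24\right)\right) = - 2 \left(-13 - 12\right) = \left(-2\right) \left(-25\right) = 50$)
$z{\left(J \right)} = 1067 + J^{2} + 47 J$
$z{\left(l{\left(-15 \right)} - n \right)} - c = \left(1067 + \left(22 - 50\right)^{2} + 47 \left(22 - 50\right)\right) - -832928 = \left(1067 + \left(22 - 50\right)^{2} + 47 \left(22 - 50\right)\right) + 832928 = \left(1067 + \left(-28\right)^{2} + 47 \left(-28\right)\right) + 832928 = \left(1067 + 784 - 1316\right) + 832928 = 535 + 832928 = 833463$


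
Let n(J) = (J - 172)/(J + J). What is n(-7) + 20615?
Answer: 288789/14 ≈ 20628.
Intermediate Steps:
n(J) = (-172 + J)/(2*J) (n(J) = (-172 + J)/((2*J)) = (-172 + J)*(1/(2*J)) = (-172 + J)/(2*J))
n(-7) + 20615 = (½)*(-172 - 7)/(-7) + 20615 = (½)*(-⅐)*(-179) + 20615 = 179/14 + 20615 = 288789/14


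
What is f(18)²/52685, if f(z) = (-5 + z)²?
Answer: 28561/52685 ≈ 0.54211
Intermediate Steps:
f(18)²/52685 = ((-5 + 18)²)²/52685 = (13²)²*(1/52685) = 169²*(1/52685) = 28561*(1/52685) = 28561/52685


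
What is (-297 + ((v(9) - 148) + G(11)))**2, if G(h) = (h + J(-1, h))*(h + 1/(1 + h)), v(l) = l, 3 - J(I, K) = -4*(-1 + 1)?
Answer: 2839225/36 ≈ 78867.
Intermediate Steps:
J(I, K) = 3 (J(I, K) = 3 - (-4)*(-1 + 1) = 3 - (-4)*0 = 3 - 1*0 = 3 + 0 = 3)
G(h) = (3 + h)*(h + 1/(1 + h)) (G(h) = (h + 3)*(h + 1/(1 + h)) = (3 + h)*(h + 1/(1 + h)))
(-297 + ((v(9) - 148) + G(11)))**2 = (-297 + ((9 - 148) + (3 + 11**3 + 4*11 + 4*11**2)/(1 + 11)))**2 = (-297 + (-139 + (3 + 1331 + 44 + 4*121)/12))**2 = (-297 + (-139 + (3 + 1331 + 44 + 484)/12))**2 = (-297 + (-139 + (1/12)*1862))**2 = (-297 + (-139 + 931/6))**2 = (-297 + 97/6)**2 = (-1685/6)**2 = 2839225/36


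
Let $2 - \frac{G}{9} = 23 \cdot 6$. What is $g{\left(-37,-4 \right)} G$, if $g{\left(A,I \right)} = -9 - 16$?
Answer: $30600$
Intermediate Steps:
$g{\left(A,I \right)} = -25$
$G = -1224$ ($G = 18 - 9 \cdot 23 \cdot 6 = 18 - 1242 = -1224$)
$g{\left(-37,-4 \right)} G = \left(-25\right) \left(-1224\right) = 30600$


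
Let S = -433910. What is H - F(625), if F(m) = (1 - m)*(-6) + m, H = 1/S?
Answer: -1895752791/433910 ≈ -4369.0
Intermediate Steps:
H = -1/433910 (H = 1/(-433910) = -1/433910 ≈ -2.3046e-6)
F(m) = -6 + 7*m (F(m) = (-6 + 6*m) + m = -6 + 7*m)
H - F(625) = -1/433910 - (-6 + 7*625) = -1/433910 - (-6 + 4375) = -1/433910 - 1*4369 = -1/433910 - 4369 = -1895752791/433910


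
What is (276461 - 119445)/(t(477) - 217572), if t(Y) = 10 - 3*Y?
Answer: -157016/218993 ≈ -0.71699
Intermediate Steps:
(276461 - 119445)/(t(477) - 217572) = (276461 - 119445)/((10 - 3*477) - 217572) = 157016/((10 - 1431) - 217572) = 157016/(-1421 - 217572) = 157016/(-218993) = 157016*(-1/218993) = -157016/218993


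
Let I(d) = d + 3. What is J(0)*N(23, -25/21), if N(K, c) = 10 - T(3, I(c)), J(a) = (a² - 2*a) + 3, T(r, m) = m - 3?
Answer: 235/7 ≈ 33.571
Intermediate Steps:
I(d) = 3 + d
T(r, m) = -3 + m
J(a) = 3 + a² - 2*a
N(K, c) = 10 - c (N(K, c) = 10 - (-3 + (3 + c)) = 10 - c)
J(0)*N(23, -25/21) = (3 + 0² - 2*0)*(10 - (-25)/21) = (3 + 0 + 0)*(10 - (-25)/21) = 3*(10 - 1*(-25/21)) = 3*(10 + 25/21) = 3*(235/21) = 235/7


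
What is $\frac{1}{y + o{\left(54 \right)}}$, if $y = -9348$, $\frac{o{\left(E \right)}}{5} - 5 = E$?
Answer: $- \frac{1}{9053} \approx -0.00011046$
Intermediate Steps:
$o{\left(E \right)} = 25 + 5 E$
$\frac{1}{y + o{\left(54 \right)}} = \frac{1}{-9348 + \left(25 + 5 \cdot 54\right)} = \frac{1}{-9348 + \left(25 + 270\right)} = \frac{1}{-9348 + 295} = \frac{1}{-9053} = - \frac{1}{9053}$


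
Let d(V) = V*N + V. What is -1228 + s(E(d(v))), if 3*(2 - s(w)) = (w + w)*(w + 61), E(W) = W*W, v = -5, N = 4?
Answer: -861178/3 ≈ -2.8706e+5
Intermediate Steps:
d(V) = 5*V (d(V) = V*4 + V = 4*V + V = 5*V)
E(W) = W²
s(w) = 2 - 2*w*(61 + w)/3 (s(w) = 2 - (w + w)*(w + 61)/3 = 2 - 2*w*(61 + w)/3)
-1228 + s(E(d(v))) = -1228 + (2 - 122*(5*(-5))²/3 - 2*((5*(-5))²)²/3) = -1228 + (2 - 122/3*(-25)² - 2*((-25)²)²/3) = -1228 + (2 - 122/3*625 - ⅔*625²) = -1228 + (2 - 76250/3 - ⅔*390625) = -1228 + (2 - 76250/3 - 781250/3) = -1228 - 857494/3 = -861178/3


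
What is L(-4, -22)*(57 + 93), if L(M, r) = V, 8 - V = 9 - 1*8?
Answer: 1050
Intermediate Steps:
V = 7 (V = 8 - (9 - 1*8) = 8 - (9 - 8) = 8 - 1*1 = 8 - 1 = 7)
L(M, r) = 7
L(-4, -22)*(57 + 93) = 7*(57 + 93) = 7*150 = 1050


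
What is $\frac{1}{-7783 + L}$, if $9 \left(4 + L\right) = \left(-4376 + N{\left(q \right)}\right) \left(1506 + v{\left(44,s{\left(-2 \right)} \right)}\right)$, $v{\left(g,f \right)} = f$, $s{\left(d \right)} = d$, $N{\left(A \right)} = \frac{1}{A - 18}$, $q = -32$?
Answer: $- \frac{225}{166290427} \approx -1.3531 \cdot 10^{-6}$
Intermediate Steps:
$N{\left(A \right)} = \frac{1}{-18 + A}$
$L = - \frac{164539252}{225}$ ($L = -4 + \frac{\left(-4376 + \frac{1}{-18 - 32}\right) \left(1506 - 2\right)}{9} = -4 + \frac{\left(-4376 + \frac{1}{-50}\right) 1504}{9} = -4 + \frac{\left(-4376 - \frac{1}{50}\right) 1504}{9} = -4 + \frac{\left(- \frac{218801}{50}\right) 1504}{9} = -4 + \frac{1}{9} \left(- \frac{164538352}{25}\right) = -4 - \frac{164538352}{225} = - \frac{164539252}{225} \approx -7.3129 \cdot 10^{5}$)
$\frac{1}{-7783 + L} = \frac{1}{-7783 - \frac{164539252}{225}} = \frac{1}{- \frac{166290427}{225}} = - \frac{225}{166290427}$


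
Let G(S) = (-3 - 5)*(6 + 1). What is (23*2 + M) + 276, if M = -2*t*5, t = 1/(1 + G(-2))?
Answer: 3544/11 ≈ 322.18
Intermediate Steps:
G(S) = -56 (G(S) = -8*7 = -56)
t = -1/55 (t = 1/(1 - 56) = 1/(-55) = -1/55 ≈ -0.018182)
M = 2/11 (M = -2*(-1/55)*5 = (2/55)*5 = 2/11 ≈ 0.18182)
(23*2 + M) + 276 = (23*2 + 2/11) + 276 = (46 + 2/11) + 276 = 508/11 + 276 = 3544/11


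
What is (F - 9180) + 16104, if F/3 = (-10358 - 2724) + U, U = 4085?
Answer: -20067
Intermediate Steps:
F = -26991 (F = 3*((-10358 - 2724) + 4085) = 3*(-13082 + 4085) = 3*(-8997) = -26991)
(F - 9180) + 16104 = (-26991 - 9180) + 16104 = -36171 + 16104 = -20067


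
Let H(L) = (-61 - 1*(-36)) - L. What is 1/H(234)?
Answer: -1/259 ≈ -0.0038610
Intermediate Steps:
H(L) = -25 - L (H(L) = (-61 + 36) - L = -25 - L)
1/H(234) = 1/(-25 - 1*234) = 1/(-25 - 234) = 1/(-259) = -1/259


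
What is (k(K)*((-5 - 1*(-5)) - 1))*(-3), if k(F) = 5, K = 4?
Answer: 15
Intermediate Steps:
(k(K)*((-5 - 1*(-5)) - 1))*(-3) = (5*((-5 - 1*(-5)) - 1))*(-3) = (5*((-5 + 5) - 1))*(-3) = (5*(0 - 1))*(-3) = (5*(-1))*(-3) = -5*(-3) = 15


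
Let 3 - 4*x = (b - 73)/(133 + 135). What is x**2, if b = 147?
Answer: 133225/287296 ≈ 0.46372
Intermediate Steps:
x = 365/536 (x = 3/4 - (147 - 73)/(4*(133 + 135)) = 3/4 - 37/(2*268) = 3/4 - 1/4*37/134 = 3/4 - 37/536 = 365/536 ≈ 0.68097)
x**2 = (365/536)**2 = 133225/287296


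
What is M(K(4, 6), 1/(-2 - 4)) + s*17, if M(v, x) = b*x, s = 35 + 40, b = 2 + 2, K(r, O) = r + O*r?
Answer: 3823/3 ≈ 1274.3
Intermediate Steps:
b = 4
s = 75
M(v, x) = 4*x
M(K(4, 6), 1/(-2 - 4)) + s*17 = 4/(-2 - 4) + 75*17 = 4/(-6) + 1275 = 4*(-⅙) + 1275 = -⅔ + 1275 = 3823/3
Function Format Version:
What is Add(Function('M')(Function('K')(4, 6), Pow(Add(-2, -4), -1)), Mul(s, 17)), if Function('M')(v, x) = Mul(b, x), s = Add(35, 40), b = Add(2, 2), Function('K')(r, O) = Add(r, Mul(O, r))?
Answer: Rational(3823, 3) ≈ 1274.3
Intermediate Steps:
b = 4
s = 75
Function('M')(v, x) = Mul(4, x)
Add(Function('M')(Function('K')(4, 6), Pow(Add(-2, -4), -1)), Mul(s, 17)) = Add(Mul(4, Pow(Add(-2, -4), -1)), Mul(75, 17)) = Add(Mul(4, Pow(-6, -1)), 1275) = Add(Mul(4, Rational(-1, 6)), 1275) = Add(Rational(-2, 3), 1275) = Rational(3823, 3)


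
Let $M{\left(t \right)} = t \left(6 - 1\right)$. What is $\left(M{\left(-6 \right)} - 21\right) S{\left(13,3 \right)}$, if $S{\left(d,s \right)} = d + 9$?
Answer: $-1122$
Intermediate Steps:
$S{\left(d,s \right)} = 9 + d$
$M{\left(t \right)} = 5 t$ ($M{\left(t \right)} = t 5 = 5 t$)
$\left(M{\left(-6 \right)} - 21\right) S{\left(13,3 \right)} = \left(5 \left(-6\right) - 21\right) \left(9 + 13\right) = \left(-30 - 21\right) 22 = \left(-51\right) 22 = -1122$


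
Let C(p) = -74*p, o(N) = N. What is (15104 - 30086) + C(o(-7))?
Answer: -14464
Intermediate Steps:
(15104 - 30086) + C(o(-7)) = (15104 - 30086) - 74*(-7) = -14982 + 518 = -14464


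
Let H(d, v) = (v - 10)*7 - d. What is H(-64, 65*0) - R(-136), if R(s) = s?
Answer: 130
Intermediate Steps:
H(d, v) = -70 - d + 7*v (H(d, v) = (-10 + v)*7 - d = (-70 + 7*v) - d = -70 - d + 7*v)
H(-64, 65*0) - R(-136) = (-70 - 1*(-64) + 7*(65*0)) - 1*(-136) = (-70 + 64 + 7*0) + 136 = (-70 + 64 + 0) + 136 = -6 + 136 = 130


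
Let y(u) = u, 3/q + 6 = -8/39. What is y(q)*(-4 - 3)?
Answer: 819/242 ≈ 3.3843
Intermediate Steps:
q = -117/242 (q = 3/(-6 - 8/39) = 3/(-242/39) = 3*(-39/242) = -117/242 ≈ -0.48347)
y(q)*(-4 - 3) = -117*(-4 - 3)/242 = -117/242*(-7) = 819/242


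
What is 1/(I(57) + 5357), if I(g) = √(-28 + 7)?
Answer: 5357/28697470 - I*√21/28697470 ≈ 0.00018667 - 1.5969e-7*I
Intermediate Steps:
I(g) = I*√21 (I(g) = √(-21) = I*√21)
1/(I(57) + 5357) = 1/(I*√21 + 5357) = 1/(5357 + I*√21)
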